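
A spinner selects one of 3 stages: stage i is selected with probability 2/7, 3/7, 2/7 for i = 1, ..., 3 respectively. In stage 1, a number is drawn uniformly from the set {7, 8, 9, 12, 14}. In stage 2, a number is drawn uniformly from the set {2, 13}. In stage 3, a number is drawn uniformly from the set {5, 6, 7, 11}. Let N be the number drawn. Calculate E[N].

E[N | stage 1] = (7+8+9+12+14)/5 = 10.
E[N | stage 2] = (2+13)/2 = 15/2.
E[N | stage 3] = (5+6+7+11)/4 = 29/4.
E[N] = (2/7)·(10) + (3/7)·(15/2) + (2/7)·(29/4) = 57/7.

57/7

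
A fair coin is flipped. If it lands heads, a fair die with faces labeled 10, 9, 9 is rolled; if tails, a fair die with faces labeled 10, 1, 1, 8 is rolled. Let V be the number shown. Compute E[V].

43/6

E[V | heads] = (10+9+9)/3 = 28/3.
E[V | tails] = (10+1+1+8)/4 = 5.
E[V] = (1/2)·(28/3) + (1/2)·(5) = 43/6.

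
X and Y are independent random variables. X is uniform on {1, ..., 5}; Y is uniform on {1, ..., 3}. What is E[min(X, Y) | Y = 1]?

1

Outcomes with Y = 1: (1,1), (2,1), (3,1), (4,1), (5,1), each with probability 1/15.
E[min(X, Y) | Y = 1] = (1 + 1 + 1 + 1 + 1) / 5 = 1.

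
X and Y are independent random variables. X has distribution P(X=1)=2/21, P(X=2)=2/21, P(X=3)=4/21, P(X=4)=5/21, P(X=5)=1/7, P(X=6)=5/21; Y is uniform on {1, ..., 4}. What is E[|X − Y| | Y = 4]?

P(Y = 4) = 1/4.
Summing |X−Y|·P(x,y) over outcomes with Y = 4 gives 9/28.
E[|X − Y| | Y = 4] = (9/28) / (1/4) = 9/7.

9/7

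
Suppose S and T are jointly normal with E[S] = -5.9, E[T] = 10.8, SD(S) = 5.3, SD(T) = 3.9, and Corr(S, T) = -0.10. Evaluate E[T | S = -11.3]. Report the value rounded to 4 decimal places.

E[T | S=x] = μ_T + ρ(σ_T/σ_S)(x − μ_S) for jointly normal variables.
E[T | S=-11.3] = 10.8 + (-0.10)·(3.9/5.3)·(-11.3 − (-5.9)) = 10.8 + (-0.073585)·(-5.4) = 11.1974.

11.1974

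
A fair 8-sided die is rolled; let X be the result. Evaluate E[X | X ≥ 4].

Given X ≥ 4, X is equally likely to be any of {4, 5, 6, 7, 8}.
E[X | X ≥ 4] = (4 + 5 + 6 + 7 + 8) / 5 = 6.

6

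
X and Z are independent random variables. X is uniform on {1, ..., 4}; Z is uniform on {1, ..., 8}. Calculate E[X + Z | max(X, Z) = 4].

Outcomes with max(X, Z) = 4: (1,4), (2,4), (3,4), (4,1), (4,2), (4,3), (4,4), each with probability 1/32.
E[X + Z | max(X, Z) = 4] = (5 + 6 + 7 + 5 + 6 + 7 + 8) / 7 = 44/7.

44/7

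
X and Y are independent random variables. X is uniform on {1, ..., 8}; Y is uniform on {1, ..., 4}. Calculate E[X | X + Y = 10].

7

Outcomes with X + Y = 10: (6,4), (7,3), (8,2), each with probability 1/32.
E[X | X + Y = 10] = (6 + 7 + 8) / 3 = 7.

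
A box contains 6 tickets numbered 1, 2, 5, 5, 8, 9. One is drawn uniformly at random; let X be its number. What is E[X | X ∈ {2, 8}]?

5

P(X ∈ {2, 8}) = 1/3.
Σ over the event: 2·1/6 + 8·1/6 = 5/3.
E[X | X ∈ {2, 8}] = (5/3) / (1/3) = 5.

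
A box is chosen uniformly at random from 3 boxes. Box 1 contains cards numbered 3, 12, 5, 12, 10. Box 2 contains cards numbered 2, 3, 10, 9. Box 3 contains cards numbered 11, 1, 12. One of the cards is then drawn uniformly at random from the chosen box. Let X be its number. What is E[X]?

112/15

E[X | box 1] = (3+12+5+12+10)/5 = 42/5.
E[X | box 2] = (2+3+10+9)/4 = 6.
E[X | box 3] = (11+1+12)/3 = 8.
E[X] = (1/3)·(42/5) + (1/3)·(6) + (1/3)·(8) = 112/15.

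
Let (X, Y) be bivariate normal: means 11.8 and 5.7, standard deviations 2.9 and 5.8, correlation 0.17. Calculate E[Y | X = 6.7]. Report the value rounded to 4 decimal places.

3.9660

E[Y | X=x] = μ_Y + ρ(σ_Y/σ_X)(x − μ_X) for jointly normal variables.
E[Y | X=6.7] = 5.7 + (0.17)·(5.8/2.9)·(6.7 − (11.8)) = 5.7 + (0.34)·(-5.1) = 3.9660.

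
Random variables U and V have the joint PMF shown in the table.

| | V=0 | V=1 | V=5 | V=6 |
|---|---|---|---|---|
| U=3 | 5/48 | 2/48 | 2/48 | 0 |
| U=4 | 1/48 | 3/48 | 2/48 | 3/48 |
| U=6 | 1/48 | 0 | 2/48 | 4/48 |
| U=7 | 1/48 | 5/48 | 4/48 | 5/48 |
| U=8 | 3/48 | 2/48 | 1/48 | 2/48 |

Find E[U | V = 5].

62/11

P(V = 5) = 11/48.
Σ U·P over the event = 3·(2/48) + 4·(2/48) + 6·(2/48) + 7·(4/48) + 8·(1/48) = 31/24.
E[U | V = 5] = (31/24) / (11/48) = 62/11.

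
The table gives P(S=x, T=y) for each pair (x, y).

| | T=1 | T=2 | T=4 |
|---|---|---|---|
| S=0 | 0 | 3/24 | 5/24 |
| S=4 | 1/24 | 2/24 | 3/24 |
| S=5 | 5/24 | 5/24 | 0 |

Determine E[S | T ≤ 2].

P(T ≤ 2) = 2/3.
Σ S·P over the event = 0·(3/24) + 4·(1/24) + 4·(2/24) + 5·(5/24) + 5·(5/24) = 31/12.
E[S | T ≤ 2] = (31/12) / (2/3) = 31/8.

31/8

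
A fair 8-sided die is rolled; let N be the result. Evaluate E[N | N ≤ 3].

Given N ≤ 3, N is equally likely to be any of {1, 2, 3}.
E[N | N ≤ 3] = (1 + 2 + 3) / 3 = 2.

2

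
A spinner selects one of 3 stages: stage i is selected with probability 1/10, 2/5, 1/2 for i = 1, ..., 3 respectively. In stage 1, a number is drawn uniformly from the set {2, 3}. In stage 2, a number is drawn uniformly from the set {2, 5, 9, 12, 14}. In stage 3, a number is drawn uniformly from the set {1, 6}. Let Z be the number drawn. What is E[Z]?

134/25

E[Z | stage 1] = (2+3)/2 = 5/2.
E[Z | stage 2] = (2+5+9+12+14)/5 = 42/5.
E[Z | stage 3] = (1+6)/2 = 7/2.
E[Z] = (1/10)·(5/2) + (2/5)·(42/5) + (1/2)·(7/2) = 134/25.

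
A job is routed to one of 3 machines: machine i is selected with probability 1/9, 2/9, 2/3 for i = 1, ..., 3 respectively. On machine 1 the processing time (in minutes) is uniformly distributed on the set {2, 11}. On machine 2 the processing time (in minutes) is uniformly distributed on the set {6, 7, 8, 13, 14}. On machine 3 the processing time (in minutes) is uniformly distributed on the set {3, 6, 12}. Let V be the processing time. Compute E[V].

E[V | machine 1] = (2+11)/2 = 13/2.
E[V | machine 2] = (6+7+8+13+14)/5 = 48/5.
E[V | machine 3] = (3+6+12)/3 = 7.
By the law of total expectation,
E[V] = (1/9)·(13/2) + (2/9)·(48/5) + (2/3)·(7) = 677/90.

677/90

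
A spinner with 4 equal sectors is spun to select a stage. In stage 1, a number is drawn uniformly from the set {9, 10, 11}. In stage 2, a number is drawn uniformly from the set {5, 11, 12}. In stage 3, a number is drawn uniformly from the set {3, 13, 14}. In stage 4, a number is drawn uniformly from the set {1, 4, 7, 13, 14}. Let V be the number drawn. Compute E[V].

557/60

E[V | stage 1] = (9+10+11)/3 = 10.
E[V | stage 2] = (5+11+12)/3 = 28/3.
E[V | stage 3] = (3+13+14)/3 = 10.
E[V | stage 4] = (1+4+7+13+14)/5 = 39/5.
By the law of total expectation,
E[V] = (1/4)·(10) + (1/4)·(28/3) + (1/4)·(10) + (1/4)·(39/5) = 557/60.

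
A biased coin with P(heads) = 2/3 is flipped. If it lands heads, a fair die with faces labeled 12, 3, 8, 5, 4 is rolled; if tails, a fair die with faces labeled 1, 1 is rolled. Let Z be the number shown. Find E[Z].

E[Z | heads] = (12+3+8+5+4)/5 = 32/5.
E[Z | tails] = (1+1)/2 = 1.
E[Z] = (2/3)·(32/5) + (1/3)·(1) = 23/5.

23/5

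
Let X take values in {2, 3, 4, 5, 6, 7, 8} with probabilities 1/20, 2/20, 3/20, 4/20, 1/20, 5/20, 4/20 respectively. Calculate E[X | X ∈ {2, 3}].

P(X ∈ {2, 3}) = 3/20.
Σ over the event: 2·1/20 + 3·1/10 = 2/5.
E[X | X ∈ {2, 3}] = (2/5) / (3/20) = 8/3.

8/3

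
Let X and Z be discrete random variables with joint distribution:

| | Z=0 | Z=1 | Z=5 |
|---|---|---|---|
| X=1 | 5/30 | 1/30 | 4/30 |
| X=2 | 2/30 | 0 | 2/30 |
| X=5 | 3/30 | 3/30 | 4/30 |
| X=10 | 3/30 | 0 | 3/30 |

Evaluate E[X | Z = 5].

58/13

P(Z = 5) = 13/30.
Σ X·P over the event = 1·(4/30) + 2·(2/30) + 5·(4/30) + 10·(3/30) = 29/15.
E[X | Z = 5] = (29/15) / (13/30) = 58/13.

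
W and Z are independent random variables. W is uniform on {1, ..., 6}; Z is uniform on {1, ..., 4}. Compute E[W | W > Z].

32/7

P(W > Z) = 7/12.
Summing W·P(x,y) over outcomes with W > Z gives 8/3.
E[W | W > Z] = (8/3) / (7/12) = 32/7.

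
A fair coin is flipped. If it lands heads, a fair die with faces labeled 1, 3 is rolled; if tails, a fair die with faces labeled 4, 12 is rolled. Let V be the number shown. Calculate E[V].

E[V | heads] = (1+3)/2 = 2.
E[V | tails] = (4+12)/2 = 8.
E[V] = (1/2)·(2) + (1/2)·(8) = 5.

5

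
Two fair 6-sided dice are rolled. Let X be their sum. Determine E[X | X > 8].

P(X > 8) = 5/18.
Σ over the event: 9·1/9 + 10·1/12 + 11·1/18 + 12·1/36 = 25/9.
E[X | X > 8] = (25/9) / (5/18) = 10.

10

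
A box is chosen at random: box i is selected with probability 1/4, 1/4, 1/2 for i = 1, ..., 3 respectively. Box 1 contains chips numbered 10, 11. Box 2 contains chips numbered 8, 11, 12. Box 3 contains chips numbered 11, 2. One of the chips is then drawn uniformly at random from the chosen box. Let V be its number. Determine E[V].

203/24

E[V | box 1] = (10+11)/2 = 21/2.
E[V | box 2] = (8+11+12)/3 = 31/3.
E[V | box 3] = (11+2)/2 = 13/2.
E[V] = (1/4)·(21/2) + (1/4)·(31/3) + (1/2)·(13/2) = 203/24.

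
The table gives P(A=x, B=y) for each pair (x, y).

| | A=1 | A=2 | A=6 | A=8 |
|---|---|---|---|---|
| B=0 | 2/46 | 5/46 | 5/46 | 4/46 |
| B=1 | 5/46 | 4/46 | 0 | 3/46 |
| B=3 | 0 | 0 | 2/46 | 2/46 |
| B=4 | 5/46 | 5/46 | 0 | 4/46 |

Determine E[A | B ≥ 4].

47/14

P(B ≥ 4) = 7/23.
Summing A·P(A=x,B=y) over the conditioning event gives 47/46.
E[A | B ≥ 4] = (47/46) / (7/23) = 47/14.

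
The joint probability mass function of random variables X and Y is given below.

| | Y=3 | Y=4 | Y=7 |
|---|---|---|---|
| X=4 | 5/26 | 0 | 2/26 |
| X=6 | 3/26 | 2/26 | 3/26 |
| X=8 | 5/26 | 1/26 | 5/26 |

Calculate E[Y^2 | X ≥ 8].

P(X ≥ 8) = 11/26.
Σ Y^2·P over the event = 9·(5/26) + 16·(1/26) + 49·(5/26) = 153/13.
E[Y^2 | X ≥ 8] = (153/13) / (11/26) = 306/11.

306/11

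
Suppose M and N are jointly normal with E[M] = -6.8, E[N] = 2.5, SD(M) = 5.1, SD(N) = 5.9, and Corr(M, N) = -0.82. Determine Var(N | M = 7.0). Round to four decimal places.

For a bivariate normal, Var(N | M=x) = σ_N²(1 − ρ²).
Var(N | M=7.0) = (5.9)²·(1 − (-0.82)²) = 34.81·0.3276 = 11.4038.

11.4038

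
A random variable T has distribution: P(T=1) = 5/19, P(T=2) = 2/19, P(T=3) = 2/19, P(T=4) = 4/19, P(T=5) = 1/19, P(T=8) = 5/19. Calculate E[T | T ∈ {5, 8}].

15/2

P(T ∈ {5, 8}) = 6/19.
Σ over the event: 5·1/19 + 8·5/19 = 45/19.
E[T | T ∈ {5, 8}] = (45/19) / (6/19) = 15/2.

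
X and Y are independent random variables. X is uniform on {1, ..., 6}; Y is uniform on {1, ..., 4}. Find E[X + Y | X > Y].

47/7

P(X > Y) = 7/12.
Summing (X+Y)·P(x,y) over outcomes with X > Y gives 47/12.
E[X + Y | X > Y] = (47/12) / (7/12) = 47/7.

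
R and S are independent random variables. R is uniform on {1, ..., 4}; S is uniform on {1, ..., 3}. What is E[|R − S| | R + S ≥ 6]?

Outcomes with R + S ≥ 6: (3,3), (4,2), (4,3), each with probability 1/12.
E[|R − S| | R + S ≥ 6] = (0 + 2 + 1) / 3 = 1.

1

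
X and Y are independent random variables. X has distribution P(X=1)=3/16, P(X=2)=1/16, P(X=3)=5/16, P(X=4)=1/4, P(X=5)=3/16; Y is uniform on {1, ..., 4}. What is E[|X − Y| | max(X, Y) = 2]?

4/5

P(max(X, Y) = 2) = 5/64.
Summing |X−Y|·P(x,y) over outcomes with max(X, Y) = 2 gives 1/16.
E[|X − Y| | max(X, Y) = 2] = (1/16) / (5/64) = 4/5.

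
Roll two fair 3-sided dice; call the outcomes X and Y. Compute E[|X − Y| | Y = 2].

2/3

Outcomes with Y = 2: (1,2), (2,2), (3,2), each with probability 1/9.
E[|X − Y| | Y = 2] = (1 + 0 + 1) / 3 = 2/3.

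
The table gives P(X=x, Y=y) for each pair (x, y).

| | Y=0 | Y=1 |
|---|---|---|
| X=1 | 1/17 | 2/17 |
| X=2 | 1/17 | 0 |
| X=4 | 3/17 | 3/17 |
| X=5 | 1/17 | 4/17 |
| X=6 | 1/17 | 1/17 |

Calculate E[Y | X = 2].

P(X = 2) = 1/17.
Σ Y·P over the event = 0·(1/17) = 0.
E[Y | X = 2] = (0) / (1/17) = 0.

0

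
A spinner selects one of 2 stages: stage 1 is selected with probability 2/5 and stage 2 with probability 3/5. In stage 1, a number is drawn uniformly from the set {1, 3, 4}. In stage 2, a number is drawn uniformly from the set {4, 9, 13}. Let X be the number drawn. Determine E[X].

E[X | stage 1] = (1+3+4)/3 = 8/3.
E[X | stage 2] = (4+9+13)/3 = 26/3.
E[X] = (2/5)·(8/3) + (3/5)·(26/3) = 94/15.

94/15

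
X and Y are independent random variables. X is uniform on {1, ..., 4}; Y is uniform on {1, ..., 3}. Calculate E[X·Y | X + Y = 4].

10/3

P(X + Y = 4) = 1/4.
Summing XY·P(x,y) over outcomes with X + Y = 4 gives 5/6.
E[X·Y | X + Y = 4] = (5/6) / (1/4) = 10/3.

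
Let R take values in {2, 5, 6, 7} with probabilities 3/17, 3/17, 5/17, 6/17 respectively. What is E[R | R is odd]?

19/3

P(R is odd) = 9/17.
Σ over the event: 5·3/17 + 7·6/17 = 57/17.
E[R | R is odd] = (57/17) / (9/17) = 19/3.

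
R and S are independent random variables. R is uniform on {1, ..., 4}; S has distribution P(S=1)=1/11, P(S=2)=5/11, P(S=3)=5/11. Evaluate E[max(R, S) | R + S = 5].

34/11

P(R + S = 5) = 1/4.
Summing max(R,S)·P(x,y) over outcomes with R + S = 5 gives 17/22.
E[max(R, S) | R + S = 5] = (17/22) / (1/4) = 34/11.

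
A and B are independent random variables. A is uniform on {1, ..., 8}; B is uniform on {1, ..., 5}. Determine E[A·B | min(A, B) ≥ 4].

27

Outcomes with min(A, B) ≥ 4: (4,4), (4,5), (5,4), (5,5), (6,4), (6,5), (7,4), (7,5), (8,4), (8,5), each with probability 1/40.
E[A·B | min(A, B) ≥ 4] = (16 + 20 + 20 + 25 + 24 + 30 + 28 + 35 + 32 + 40) / 10 = 27.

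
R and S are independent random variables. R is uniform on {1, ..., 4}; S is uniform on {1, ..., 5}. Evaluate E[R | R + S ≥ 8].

11/3

Outcomes with R + S ≥ 8: (3,5), (4,4), (4,5), each with probability 1/20.
E[R | R + S ≥ 8] = (3 + 4 + 4) / 3 = 11/3.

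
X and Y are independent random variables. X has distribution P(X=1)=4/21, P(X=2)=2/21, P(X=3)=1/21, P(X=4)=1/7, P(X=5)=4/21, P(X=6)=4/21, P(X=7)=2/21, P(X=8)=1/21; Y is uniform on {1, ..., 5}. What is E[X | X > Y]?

89/16

P(X > Y) = 64/105.
Summing X·P(x,y) over outcomes with X > Y gives 356/105.
E[X | X > Y] = (356/105) / (64/105) = 89/16.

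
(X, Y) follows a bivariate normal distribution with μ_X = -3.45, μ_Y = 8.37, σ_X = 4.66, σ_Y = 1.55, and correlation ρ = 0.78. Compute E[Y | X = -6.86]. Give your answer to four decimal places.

For a bivariate normal, E[Y | X=x] = μ_Y + ρ·(σ_Y/σ_X)·(x − μ_X).
E[Y | X=-6.86] = 8.37 + (0.78)·(1.55/4.66)·(-6.86 − (-3.45)) = 8.37 + (0.25944)·(-3.41) = 7.4853.

7.4853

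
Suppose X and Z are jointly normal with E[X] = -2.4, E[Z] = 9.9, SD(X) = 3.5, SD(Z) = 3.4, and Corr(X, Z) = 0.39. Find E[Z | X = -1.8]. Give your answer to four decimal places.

E[Z | X=x] = μ_Z + ρ(σ_Z/σ_X)(x − μ_X) for jointly normal variables.
E[Z | X=-1.8] = 9.9 + (0.39)·(3.4/3.5)·(-1.8 − (-2.4)) = 9.9 + (0.37886)·(0.6) = 10.1273.

10.1273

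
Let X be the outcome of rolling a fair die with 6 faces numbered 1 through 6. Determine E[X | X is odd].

Given X is odd, X is equally likely to be any of {1, 3, 5}.
E[X | X is odd] = (1 + 3 + 5) / 3 = 3.

3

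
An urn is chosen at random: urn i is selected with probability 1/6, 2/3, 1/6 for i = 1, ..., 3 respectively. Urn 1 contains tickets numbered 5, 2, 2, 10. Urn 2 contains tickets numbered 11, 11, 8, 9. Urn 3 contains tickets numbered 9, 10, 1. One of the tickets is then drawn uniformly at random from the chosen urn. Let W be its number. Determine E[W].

605/72

E[W | urn 1] = (5+2+2+10)/4 = 19/4.
E[W | urn 2] = (11+11+8+9)/4 = 39/4.
E[W | urn 3] = (9+10+1)/3 = 20/3.
E[W] = (1/6)·(19/4) + (2/3)·(39/4) + (1/6)·(20/3) = 605/72.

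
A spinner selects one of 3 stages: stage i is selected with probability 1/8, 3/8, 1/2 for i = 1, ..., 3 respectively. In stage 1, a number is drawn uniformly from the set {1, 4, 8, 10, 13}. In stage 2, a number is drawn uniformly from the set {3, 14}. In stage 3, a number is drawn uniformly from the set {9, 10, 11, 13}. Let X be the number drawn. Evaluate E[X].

757/80

E[X | stage 1] = (1+4+8+10+13)/5 = 36/5.
E[X | stage 2] = (3+14)/2 = 17/2.
E[X | stage 3] = (9+10+11+13)/4 = 43/4.
By the law of total expectation,
E[X] = (1/8)·(36/5) + (3/8)·(17/2) + (1/2)·(43/4) = 757/80.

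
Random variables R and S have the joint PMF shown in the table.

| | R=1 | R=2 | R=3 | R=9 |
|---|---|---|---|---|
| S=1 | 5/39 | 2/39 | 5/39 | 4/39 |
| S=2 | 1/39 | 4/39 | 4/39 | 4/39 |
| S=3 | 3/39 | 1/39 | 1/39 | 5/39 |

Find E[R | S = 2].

57/13

P(S = 2) = 1/3.
Σ R·P over the event = 1·(1/39) + 2·(4/39) + 3·(4/39) + 9·(4/39) = 19/13.
E[R | S = 2] = (19/13) / (1/3) = 57/13.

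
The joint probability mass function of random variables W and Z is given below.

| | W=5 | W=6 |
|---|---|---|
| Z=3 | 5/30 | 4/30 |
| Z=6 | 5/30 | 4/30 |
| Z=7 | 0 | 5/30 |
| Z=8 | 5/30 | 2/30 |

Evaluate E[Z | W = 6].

29/5

P(W = 6) = 1/2.
Σ Z·P over the event = 3·(4/30) + 6·(4/30) + 7·(5/30) + 8·(2/30) = 29/10.
E[Z | W = 6] = (29/10) / (1/2) = 29/5.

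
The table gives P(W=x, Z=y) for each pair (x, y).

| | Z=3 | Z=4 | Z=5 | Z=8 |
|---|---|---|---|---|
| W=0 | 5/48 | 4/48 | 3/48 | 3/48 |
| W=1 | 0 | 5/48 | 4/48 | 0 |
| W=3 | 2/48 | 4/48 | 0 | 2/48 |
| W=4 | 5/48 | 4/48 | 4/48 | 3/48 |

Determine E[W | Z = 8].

P(Z = 8) = 1/6.
Σ W·P over the event = 0·(3/48) + 3·(2/48) + 4·(3/48) = 3/8.
E[W | Z = 8] = (3/8) / (1/6) = 9/4.

9/4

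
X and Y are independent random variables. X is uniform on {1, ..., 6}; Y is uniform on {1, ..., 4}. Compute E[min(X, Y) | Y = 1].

1

P(Y = 1) = 1/4.
Summing min(X,Y)·P(x,y) over outcomes with Y = 1 gives 1/4.
E[min(X, Y) | Y = 1] = (1/4) / (1/4) = 1.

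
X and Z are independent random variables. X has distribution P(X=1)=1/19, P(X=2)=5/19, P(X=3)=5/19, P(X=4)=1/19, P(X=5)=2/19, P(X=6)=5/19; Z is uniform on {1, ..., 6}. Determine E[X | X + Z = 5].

5/2

P(X + Z = 5) = 2/19.
Summing X·P(x,y) over outcomes with X + Z = 5 gives 5/19.
E[X | X + Z = 5] = (5/19) / (2/19) = 5/2.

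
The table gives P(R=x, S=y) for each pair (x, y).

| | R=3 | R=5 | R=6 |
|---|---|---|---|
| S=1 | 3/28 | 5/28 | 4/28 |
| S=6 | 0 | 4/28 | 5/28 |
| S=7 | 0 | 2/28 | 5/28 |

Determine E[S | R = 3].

1

P(R = 3) = 3/28.
Σ S·P over the event = 1·(3/28) = 3/28.
E[S | R = 3] = (3/28) / (3/28) = 1.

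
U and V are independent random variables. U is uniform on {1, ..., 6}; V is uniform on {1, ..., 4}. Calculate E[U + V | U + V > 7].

26/3

Outcomes with U + V > 7: (4,4), (5,3), (5,4), (6,2), (6,3), (6,4), each with probability 1/24.
E[U + V | U + V > 7] = (8 + 8 + 9 + 8 + 9 + 10) / 6 = 26/3.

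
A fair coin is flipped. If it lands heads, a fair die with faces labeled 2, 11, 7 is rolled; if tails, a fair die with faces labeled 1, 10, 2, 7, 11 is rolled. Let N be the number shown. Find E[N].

E[N | heads] = (2+11+7)/3 = 20/3.
E[N | tails] = (1+10+2+7+11)/5 = 31/5.
By the law of total expectation,
E[N] = (1/2)·(20/3) + (1/2)·(31/5) = 193/30.

193/30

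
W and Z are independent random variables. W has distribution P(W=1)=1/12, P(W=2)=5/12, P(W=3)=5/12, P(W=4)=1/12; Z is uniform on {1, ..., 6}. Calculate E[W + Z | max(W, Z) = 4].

P(max(W, Z) = 4) = 5/24.
Summing (W+Z)·P(x,y) over outcomes with max(W, Z) = 4 gives 4/3.
E[W + Z | max(W, Z) = 4] = (4/3) / (5/24) = 32/5.

32/5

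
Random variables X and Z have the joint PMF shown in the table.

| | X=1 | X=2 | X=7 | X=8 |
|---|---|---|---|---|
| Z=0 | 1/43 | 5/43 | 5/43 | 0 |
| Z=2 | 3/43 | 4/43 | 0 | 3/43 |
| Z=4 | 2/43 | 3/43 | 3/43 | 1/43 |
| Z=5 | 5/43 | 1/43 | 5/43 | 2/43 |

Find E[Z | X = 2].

P(X = 2) = 13/43.
Σ Z·P over the event = 0·(5/43) + 2·(4/43) + 4·(3/43) + 5·(1/43) = 25/43.
E[Z | X = 2] = (25/43) / (13/43) = 25/13.

25/13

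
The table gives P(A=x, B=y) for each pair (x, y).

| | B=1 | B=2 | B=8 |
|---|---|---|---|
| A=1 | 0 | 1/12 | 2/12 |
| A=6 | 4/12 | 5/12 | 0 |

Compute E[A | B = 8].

1

P(B = 8) = 1/6.
Σ A·P over the event = 1·(2/12) = 1/6.
E[A | B = 8] = (1/6) / (1/6) = 1.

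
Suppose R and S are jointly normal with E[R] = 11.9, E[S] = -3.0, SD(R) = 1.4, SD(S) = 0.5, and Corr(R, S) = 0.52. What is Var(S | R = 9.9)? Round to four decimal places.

0.1824

For a bivariate normal, Var(S | R=x) = σ_S²(1 − ρ²).
Var(S | R=9.9) = (0.5)²·(1 − (0.52)²) = 0.25·0.7296 = 0.1824.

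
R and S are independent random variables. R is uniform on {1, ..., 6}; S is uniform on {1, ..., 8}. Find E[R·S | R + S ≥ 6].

721/38

P(R + S ≥ 6) = 19/24.
Summing RS·P(x,y) over outcomes with R + S ≥ 6 gives 721/48.
E[R·S | R + S ≥ 6] = (721/48) / (19/24) = 721/38.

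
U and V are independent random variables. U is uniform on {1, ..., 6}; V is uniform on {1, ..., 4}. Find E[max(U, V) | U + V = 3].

Outcomes with U + V = 3: (1,2), (2,1), each with probability 1/24.
E[max(U, V) | U + V = 3] = (2 + 2) / 2 = 2.

2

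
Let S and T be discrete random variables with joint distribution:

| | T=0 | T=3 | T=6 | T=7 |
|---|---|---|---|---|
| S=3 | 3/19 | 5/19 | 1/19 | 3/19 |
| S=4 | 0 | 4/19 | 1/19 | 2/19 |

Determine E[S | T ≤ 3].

P(T ≤ 3) = 12/19.
Σ S·P over the event = 3·(3/19) + 3·(5/19) + 4·(4/19) = 40/19.
E[S | T ≤ 3] = (40/19) / (12/19) = 10/3.

10/3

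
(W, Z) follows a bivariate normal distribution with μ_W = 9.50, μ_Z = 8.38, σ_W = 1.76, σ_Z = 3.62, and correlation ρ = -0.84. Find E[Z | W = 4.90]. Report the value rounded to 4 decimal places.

16.3275

For a bivariate normal, E[Z | W=x] = μ_Z + ρ·(σ_Z/σ_W)·(x − μ_W).
E[Z | W=4.90] = 8.38 + (-0.84)·(3.62/1.76)·(4.90 − (9.50)) = 8.38 + (-1.727727)·(-4.6) = 16.3275.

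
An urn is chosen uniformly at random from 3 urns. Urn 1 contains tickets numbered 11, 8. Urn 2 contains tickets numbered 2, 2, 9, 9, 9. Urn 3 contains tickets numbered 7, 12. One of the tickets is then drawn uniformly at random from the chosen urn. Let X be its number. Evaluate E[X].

42/5

E[X | urn 1] = (11+8)/2 = 19/2.
E[X | urn 2] = (2+2+9+9+9)/5 = 31/5.
E[X | urn 3] = (7+12)/2 = 19/2.
By the law of total expectation,
E[X] = (1/3)·(19/2) + (1/3)·(31/5) + (1/3)·(19/2) = 42/5.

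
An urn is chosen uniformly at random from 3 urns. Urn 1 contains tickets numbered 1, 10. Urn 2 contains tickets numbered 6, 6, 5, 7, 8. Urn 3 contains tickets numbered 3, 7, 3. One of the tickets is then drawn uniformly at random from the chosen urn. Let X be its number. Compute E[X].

E[X | urn 1] = (1+10)/2 = 11/2.
E[X | urn 2] = (6+6+5+7+8)/5 = 32/5.
E[X | urn 3] = (3+7+3)/3 = 13/3.
By the law of total expectation,
E[X] = (1/3)·(11/2) + (1/3)·(32/5) + (1/3)·(13/3) = 487/90.

487/90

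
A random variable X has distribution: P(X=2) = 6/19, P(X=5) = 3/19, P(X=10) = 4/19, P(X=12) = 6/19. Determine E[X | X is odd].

5

P(X is odd) = 3/19.
Σ over the event: 5·3/19 = 15/19.
E[X | X is odd] = (15/19) / (3/19) = 5.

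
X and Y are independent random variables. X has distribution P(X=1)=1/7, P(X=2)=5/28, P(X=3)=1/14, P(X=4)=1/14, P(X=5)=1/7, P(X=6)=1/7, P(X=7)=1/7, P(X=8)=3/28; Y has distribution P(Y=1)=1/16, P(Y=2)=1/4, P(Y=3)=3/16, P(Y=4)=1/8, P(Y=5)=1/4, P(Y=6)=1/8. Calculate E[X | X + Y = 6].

53/22

P(X + Y = 6) = 11/112.
Summing X·P(x,y) over outcomes with X + Y = 6 gives 53/224.
E[X | X + Y = 6] = (53/224) / (11/112) = 53/22.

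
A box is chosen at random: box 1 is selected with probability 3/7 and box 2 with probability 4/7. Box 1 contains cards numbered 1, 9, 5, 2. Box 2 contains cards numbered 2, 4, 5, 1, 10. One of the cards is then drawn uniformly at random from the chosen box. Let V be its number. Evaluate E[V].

607/140

E[V | box 1] = (1+9+5+2)/4 = 17/4.
E[V | box 2] = (2+4+5+1+10)/5 = 22/5.
E[V] = (3/7)·(17/4) + (4/7)·(22/5) = 607/140.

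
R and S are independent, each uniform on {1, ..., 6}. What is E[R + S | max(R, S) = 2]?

Outcomes with max(R, S) = 2: (1,2), (2,1), (2,2), each with probability 1/36.
E[R + S | max(R, S) = 2] = (3 + 3 + 4) / 3 = 10/3.

10/3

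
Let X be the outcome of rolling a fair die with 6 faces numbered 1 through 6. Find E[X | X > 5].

Given X > 5, X is equally likely to be any of {6}.
E[X | X > 5] = (6) / 1 = 6.

6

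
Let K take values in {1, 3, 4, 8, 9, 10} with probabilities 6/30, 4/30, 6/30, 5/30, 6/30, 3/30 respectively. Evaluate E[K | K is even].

P(K is even) = 7/15.
Σ over the event: 4·1/5 + 8·1/6 + 10·1/10 = 47/15.
E[K | K is even] = (47/15) / (7/15) = 47/7.

47/7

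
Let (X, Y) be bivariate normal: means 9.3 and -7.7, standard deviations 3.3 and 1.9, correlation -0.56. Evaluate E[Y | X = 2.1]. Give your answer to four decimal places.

For a bivariate normal, E[Y | X=x] = μ_Y + ρ·(σ_Y/σ_X)·(x − μ_X).
E[Y | X=2.1] = -7.7 + (-0.56)·(1.9/3.3)·(2.1 − (9.3)) = -7.7 + (-0.322424)·(-7.2) = -5.3785.

-5.3785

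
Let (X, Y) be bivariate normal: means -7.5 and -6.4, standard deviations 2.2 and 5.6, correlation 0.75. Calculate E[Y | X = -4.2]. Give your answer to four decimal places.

E[Y | X=x] = μ_Y + ρ(σ_Y/σ_X)(x − μ_X) for jointly normal variables.
E[Y | X=-4.2] = -6.4 + (0.75)·(5.6/2.2)·(-4.2 − (-7.5)) = -6.4 + (1.9091)·(3.3) = -0.1000.

-0.1000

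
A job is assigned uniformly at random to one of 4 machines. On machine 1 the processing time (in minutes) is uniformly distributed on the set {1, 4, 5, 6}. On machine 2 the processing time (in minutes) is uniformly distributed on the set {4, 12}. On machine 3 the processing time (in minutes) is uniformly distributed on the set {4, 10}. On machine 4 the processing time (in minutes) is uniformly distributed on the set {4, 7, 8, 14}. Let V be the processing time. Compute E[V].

109/16

E[V | machine 1] = (1+4+5+6)/4 = 4.
E[V | machine 2] = (4+12)/2 = 8.
E[V | machine 3] = (4+10)/2 = 7.
E[V | machine 4] = (4+7+8+14)/4 = 33/4.
E[V] = (1/4)·(4) + (1/4)·(8) + (1/4)·(7) + (1/4)·(33/4) = 109/16.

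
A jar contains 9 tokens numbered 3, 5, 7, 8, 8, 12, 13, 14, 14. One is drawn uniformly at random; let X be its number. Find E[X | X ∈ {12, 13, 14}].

P(X ∈ {12, 13, 14}) = 4/9.
Σ over the event: 12·1/9 + 13·1/9 + 14·2/9 = 53/9.
E[X | X ∈ {12, 13, 14}] = (53/9) / (4/9) = 53/4.

53/4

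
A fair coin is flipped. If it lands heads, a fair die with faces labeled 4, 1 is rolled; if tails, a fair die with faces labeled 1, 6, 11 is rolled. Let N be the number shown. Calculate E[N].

17/4

E[N | heads] = (4+1)/2 = 5/2.
E[N | tails] = (1+6+11)/3 = 6.
E[N] = (1/2)·(5/2) + (1/2)·(6) = 17/4.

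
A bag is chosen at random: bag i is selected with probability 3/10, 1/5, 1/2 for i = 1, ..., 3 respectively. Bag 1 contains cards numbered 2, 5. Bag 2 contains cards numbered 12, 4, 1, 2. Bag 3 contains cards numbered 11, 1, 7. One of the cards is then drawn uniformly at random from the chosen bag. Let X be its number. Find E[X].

E[X | bag 1] = (2+5)/2 = 7/2.
E[X | bag 2] = (12+4+1+2)/4 = 19/4.
E[X | bag 3] = (11+1+7)/3 = 19/3.
E[X] = (3/10)·(7/2) + (1/5)·(19/4) + (1/2)·(19/3) = 31/6.

31/6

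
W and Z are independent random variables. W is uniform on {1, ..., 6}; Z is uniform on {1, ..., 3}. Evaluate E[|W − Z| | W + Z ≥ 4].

11/5

P(W + Z ≥ 4) = 5/6.
Summing |W−Z|·P(x,y) over outcomes with W + Z ≥ 4 gives 11/6.
E[|W − Z| | W + Z ≥ 4] = (11/6) / (5/6) = 11/5.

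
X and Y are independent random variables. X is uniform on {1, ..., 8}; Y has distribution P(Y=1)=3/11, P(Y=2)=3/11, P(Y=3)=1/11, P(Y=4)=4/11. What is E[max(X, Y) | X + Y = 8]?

60/11

P(X + Y = 8) = 1/8.
Summing max(X,Y)·P(x,y) over outcomes with X + Y = 8 gives 15/22.
E[max(X, Y) | X + Y = 8] = (15/22) / (1/8) = 60/11.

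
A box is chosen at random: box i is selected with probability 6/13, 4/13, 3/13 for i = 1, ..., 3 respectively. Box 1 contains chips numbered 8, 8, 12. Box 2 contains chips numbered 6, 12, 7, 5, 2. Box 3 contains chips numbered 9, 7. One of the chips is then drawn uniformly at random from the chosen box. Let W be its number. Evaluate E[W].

528/65

E[W | box 1] = (8+8+12)/3 = 28/3.
E[W | box 2] = (6+12+7+5+2)/5 = 32/5.
E[W | box 3] = (9+7)/2 = 8.
By the law of total expectation,
E[W] = (6/13)·(28/3) + (4/13)·(32/5) + (3/13)·(8) = 528/65.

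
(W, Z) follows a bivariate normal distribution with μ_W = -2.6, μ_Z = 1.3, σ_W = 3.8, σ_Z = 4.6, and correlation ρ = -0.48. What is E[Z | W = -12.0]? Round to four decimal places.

6.7619

For a bivariate normal, E[Z | W=x] = μ_Z + ρ·(σ_Z/σ_W)·(x − μ_W).
E[Z | W=-12.0] = 1.3 + (-0.48)·(4.6/3.8)·(-12.0 − (-2.6)) = 1.3 + (-0.58105)·(-9.4) = 6.7619.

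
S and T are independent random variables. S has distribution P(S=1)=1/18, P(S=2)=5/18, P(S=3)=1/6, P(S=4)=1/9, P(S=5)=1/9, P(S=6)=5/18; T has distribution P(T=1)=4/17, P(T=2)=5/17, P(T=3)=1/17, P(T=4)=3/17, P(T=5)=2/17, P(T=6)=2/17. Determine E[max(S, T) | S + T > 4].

P(S + T > 4) = 239/306.
Summing max(S,T)·P(x,y) over outcomes with S + T > 4 gives 71/18.
E[max(S, T) | S + T > 4] = (71/18) / (239/306) = 1207/239.

1207/239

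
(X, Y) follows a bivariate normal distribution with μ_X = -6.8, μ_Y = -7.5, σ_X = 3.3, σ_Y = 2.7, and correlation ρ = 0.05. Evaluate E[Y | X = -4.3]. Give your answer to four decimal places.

-7.3977

The regression of Y on X has slope ρ·σ_Y/σ_X and passes through (μ_X, μ_Y).
E[Y | X=-4.3] = -7.5 + (0.05)·(2.7/3.3)·(-4.3 − (-6.8)) = -7.5 + (0.040909)·(2.5) = -7.3977.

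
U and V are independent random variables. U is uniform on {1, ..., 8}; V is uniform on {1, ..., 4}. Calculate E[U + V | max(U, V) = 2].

10/3

Outcomes with max(U, V) = 2: (1,2), (2,1), (2,2), each with probability 1/32.
E[U + V | max(U, V) = 2] = (3 + 3 + 4) / 3 = 10/3.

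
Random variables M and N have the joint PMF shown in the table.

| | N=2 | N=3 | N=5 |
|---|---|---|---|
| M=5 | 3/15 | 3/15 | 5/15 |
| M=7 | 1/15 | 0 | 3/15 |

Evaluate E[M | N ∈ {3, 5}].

P(N ∈ {3, 5}) = 11/15.
Σ M·P over the event = 5·(3/15) + 5·(5/15) + 7·(3/15) = 61/15.
E[M | N ∈ {3, 5}] = (61/15) / (11/15) = 61/11.

61/11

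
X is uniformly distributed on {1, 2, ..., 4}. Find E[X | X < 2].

1

Given X < 2, X is equally likely to be any of {1}.
E[X | X < 2] = (1) / 1 = 1.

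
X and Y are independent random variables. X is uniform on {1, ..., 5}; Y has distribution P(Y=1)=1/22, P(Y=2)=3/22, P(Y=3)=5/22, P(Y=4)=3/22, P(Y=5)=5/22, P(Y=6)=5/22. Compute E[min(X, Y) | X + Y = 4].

4/3

P(X + Y = 4) = 9/110.
Summing min(X,Y)·P(x,y) over outcomes with X + Y = 4 gives 6/55.
E[min(X, Y) | X + Y = 4] = (6/55) / (9/110) = 4/3.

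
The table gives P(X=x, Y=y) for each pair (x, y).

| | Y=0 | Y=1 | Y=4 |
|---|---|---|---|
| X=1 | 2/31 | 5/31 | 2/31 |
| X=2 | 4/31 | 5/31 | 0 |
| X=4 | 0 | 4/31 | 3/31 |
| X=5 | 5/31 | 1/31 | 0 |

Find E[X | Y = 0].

P(Y = 0) = 11/31.
Σ X·P over the event = 1·(2/31) + 2·(4/31) + 5·(5/31) = 35/31.
E[X | Y = 0] = (35/31) / (11/31) = 35/11.

35/11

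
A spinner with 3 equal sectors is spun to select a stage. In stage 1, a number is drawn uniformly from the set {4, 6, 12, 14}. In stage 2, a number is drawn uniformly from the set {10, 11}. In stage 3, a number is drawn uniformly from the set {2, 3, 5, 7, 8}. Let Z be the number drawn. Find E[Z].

E[Z | stage 1] = (4+6+12+14)/4 = 9.
E[Z | stage 2] = (10+11)/2 = 21/2.
E[Z | stage 3] = (2+3+5+7+8)/5 = 5.
E[Z] = (1/3)·(9) + (1/3)·(21/2) + (1/3)·(5) = 49/6.

49/6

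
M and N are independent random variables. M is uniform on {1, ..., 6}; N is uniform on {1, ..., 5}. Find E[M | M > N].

14/3

P(M > N) = 1/2.
Summing M·P(x,y) over outcomes with M > N gives 7/3.
E[M | M > N] = (7/3) / (1/2) = 14/3.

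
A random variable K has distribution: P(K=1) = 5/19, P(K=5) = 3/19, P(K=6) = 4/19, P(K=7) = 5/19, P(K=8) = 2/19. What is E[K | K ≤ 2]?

P(K ≤ 2) = 5/19.
Σ over the event: 1·5/19 = 5/19.
E[K | K ≤ 2] = (5/19) / (5/19) = 1.

1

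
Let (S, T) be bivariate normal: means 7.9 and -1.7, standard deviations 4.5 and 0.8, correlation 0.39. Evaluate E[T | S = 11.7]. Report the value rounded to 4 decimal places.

-1.4365

E[T | S=x] = μ_T + ρ(σ_T/σ_S)(x − μ_S) for jointly normal variables.
E[T | S=11.7] = -1.7 + (0.39)·(0.8/4.5)·(11.7 − (7.9)) = -1.7 + (0.069333)·(3.8) = -1.4365.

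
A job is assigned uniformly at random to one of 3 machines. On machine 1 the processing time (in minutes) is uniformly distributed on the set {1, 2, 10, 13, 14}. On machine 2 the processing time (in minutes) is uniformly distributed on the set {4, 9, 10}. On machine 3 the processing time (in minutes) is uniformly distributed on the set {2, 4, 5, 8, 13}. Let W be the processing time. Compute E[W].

331/45

E[W | machine 1] = (1+2+10+13+14)/5 = 8.
E[W | machine 2] = (4+9+10)/3 = 23/3.
E[W | machine 3] = (2+4+5+8+13)/5 = 32/5.
E[W] = (1/3)·(8) + (1/3)·(23/3) + (1/3)·(32/5) = 331/45.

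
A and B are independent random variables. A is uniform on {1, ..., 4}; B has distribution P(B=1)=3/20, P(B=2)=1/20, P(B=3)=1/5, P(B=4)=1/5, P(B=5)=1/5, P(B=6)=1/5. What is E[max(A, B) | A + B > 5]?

256/53

P(A + B > 5) = 53/80.
Summing max(A,B)·P(x,y) over outcomes with A + B > 5 gives 16/5.
E[max(A, B) | A + B > 5] = (16/5) / (53/80) = 256/53.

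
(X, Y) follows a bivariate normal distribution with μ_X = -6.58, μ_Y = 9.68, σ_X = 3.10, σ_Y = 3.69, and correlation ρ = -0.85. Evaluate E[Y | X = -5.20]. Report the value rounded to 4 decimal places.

E[Y | X=x] = μ_Y + ρ(σ_Y/σ_X)(x − μ_X) for jointly normal variables.
E[Y | X=-5.20] = 9.68 + (-0.85)·(3.69/3.10)·(-5.20 − (-6.58)) = 9.68 + (-1.01177)·(1.38) = 8.2838.

8.2838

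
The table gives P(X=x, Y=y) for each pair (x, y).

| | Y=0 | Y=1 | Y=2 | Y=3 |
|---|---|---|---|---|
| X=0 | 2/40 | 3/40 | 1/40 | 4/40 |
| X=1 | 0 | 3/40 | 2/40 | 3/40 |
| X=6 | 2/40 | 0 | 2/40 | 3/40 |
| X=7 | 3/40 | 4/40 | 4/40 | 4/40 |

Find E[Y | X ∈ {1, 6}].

29/15

P(X ∈ {1, 6}) = 3/8.
Σ Y·P over the event = 1·(3/40) + 2·(2/40) + 3·(3/40) + 0·(2/40) + 2·(2/40) + 3·(3/40) = 29/40.
E[Y | X ∈ {1, 6}] = (29/40) / (3/8) = 29/15.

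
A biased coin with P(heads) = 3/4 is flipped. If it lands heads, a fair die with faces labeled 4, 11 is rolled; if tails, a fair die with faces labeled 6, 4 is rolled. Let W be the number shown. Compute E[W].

E[W | heads] = (4+11)/2 = 15/2.
E[W | tails] = (6+4)/2 = 5.
E[W] = (3/4)·(15/2) + (1/4)·(5) = 55/8.

55/8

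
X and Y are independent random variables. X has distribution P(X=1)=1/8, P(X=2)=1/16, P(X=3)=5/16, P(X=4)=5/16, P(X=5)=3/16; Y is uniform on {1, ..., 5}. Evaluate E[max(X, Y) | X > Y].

4

P(X > Y) = 19/40.
Summing max(X,Y)·P(x,y) over outcomes with X > Y gives 19/10.
E[max(X, Y) | X > Y] = (19/10) / (19/40) = 4.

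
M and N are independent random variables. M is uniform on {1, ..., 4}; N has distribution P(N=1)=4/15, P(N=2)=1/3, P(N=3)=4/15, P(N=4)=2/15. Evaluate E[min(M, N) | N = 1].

P(N = 1) = 4/15.
Summing min(M,N)·P(x,y) over outcomes with N = 1 gives 4/15.
E[min(M, N) | N = 1] = (4/15) / (4/15) = 1.

1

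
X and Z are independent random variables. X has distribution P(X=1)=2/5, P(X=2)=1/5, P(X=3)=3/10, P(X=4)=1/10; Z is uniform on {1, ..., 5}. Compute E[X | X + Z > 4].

76/31

P(X + Z > 4) = 31/50.
Summing X·P(x,y) over outcomes with X + Z > 4 gives 38/25.
E[X | X + Z > 4] = (38/25) / (31/50) = 76/31.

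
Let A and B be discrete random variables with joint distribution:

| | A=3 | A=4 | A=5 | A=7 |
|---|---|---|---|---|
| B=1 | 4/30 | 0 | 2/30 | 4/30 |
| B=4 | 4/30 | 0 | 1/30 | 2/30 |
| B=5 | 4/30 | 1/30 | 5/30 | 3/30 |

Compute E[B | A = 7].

P(A = 7) = 3/10.
Summing B·P(A=x,B=y) over the conditioning event gives 9/10.
E[B | A = 7] = (9/10) / (3/10) = 3.

3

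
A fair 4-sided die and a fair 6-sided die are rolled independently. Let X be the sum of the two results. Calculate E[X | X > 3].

P(X > 3) = 7/8.
Σ over the event: 4·1/8 + 5·1/6 + 6·1/6 + 7·1/6 + 8·1/8 + 9·1/12 + 10·1/24 = 17/3.
E[X | X > 3] = (17/3) / (7/8) = 136/21.

136/21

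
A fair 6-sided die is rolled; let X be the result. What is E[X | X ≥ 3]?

Given X ≥ 3, X is equally likely to be any of {3, 4, 5, 6}.
E[X | X ≥ 3] = (3 + 4 + 5 + 6) / 4 = 9/2.

9/2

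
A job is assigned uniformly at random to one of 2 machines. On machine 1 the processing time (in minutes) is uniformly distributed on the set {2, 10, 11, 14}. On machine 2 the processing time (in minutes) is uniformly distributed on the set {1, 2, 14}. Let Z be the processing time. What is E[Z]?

179/24

E[Z | machine 1] = (2+10+11+14)/4 = 37/4.
E[Z | machine 2] = (1+2+14)/3 = 17/3.
E[Z] = (1/2)·(37/4) + (1/2)·(17/3) = 179/24.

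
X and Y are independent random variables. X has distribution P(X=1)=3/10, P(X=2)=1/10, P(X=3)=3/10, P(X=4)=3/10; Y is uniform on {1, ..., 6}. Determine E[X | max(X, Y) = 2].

7/5

P(max(X, Y) = 2) = 1/12.
Summing X·P(x,y) over outcomes with max(X, Y) = 2 gives 7/60.
E[X | max(X, Y) = 2] = (7/60) / (1/12) = 7/5.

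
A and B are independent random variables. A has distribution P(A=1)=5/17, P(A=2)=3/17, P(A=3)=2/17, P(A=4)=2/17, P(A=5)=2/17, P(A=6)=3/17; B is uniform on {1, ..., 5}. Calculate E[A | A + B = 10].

28/5

P(A + B = 10) = 1/17.
Summing A·P(x,y) over outcomes with A + B = 10 gives 28/85.
E[A | A + B = 10] = (28/85) / (1/17) = 28/5.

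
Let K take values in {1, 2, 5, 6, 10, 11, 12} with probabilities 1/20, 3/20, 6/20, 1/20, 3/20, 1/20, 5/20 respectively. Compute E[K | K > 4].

137/16

P(K > 4) = 4/5.
Σ over the event: 5·3/10 + 6·1/20 + 10·3/20 + 11·1/20 + 12·1/4 = 137/20.
E[K | K > 4] = (137/20) / (4/5) = 137/16.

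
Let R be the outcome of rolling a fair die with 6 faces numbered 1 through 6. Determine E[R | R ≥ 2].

4

Given R ≥ 2, R is equally likely to be any of {2, 3, 4, 5, 6}.
E[R | R ≥ 2] = (2 + 3 + 4 + 5 + 6) / 5 = 4.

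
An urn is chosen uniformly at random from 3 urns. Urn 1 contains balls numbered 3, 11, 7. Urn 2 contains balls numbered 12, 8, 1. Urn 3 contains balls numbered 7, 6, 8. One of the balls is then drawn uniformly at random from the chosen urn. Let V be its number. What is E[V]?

7

E[V | urn 1] = (3+11+7)/3 = 7.
E[V | urn 2] = (12+8+1)/3 = 7.
E[V | urn 3] = (7+6+8)/3 = 7.
By the law of total expectation,
E[V] = (1/3)·(7) + (1/3)·(7) + (1/3)·(7) = 7.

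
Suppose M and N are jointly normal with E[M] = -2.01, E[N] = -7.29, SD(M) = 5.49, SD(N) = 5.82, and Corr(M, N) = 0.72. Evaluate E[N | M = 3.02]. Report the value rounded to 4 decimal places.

For a bivariate normal, E[N | M=x] = μ_N + ρ·(σ_N/σ_M)·(x − μ_M).
E[N | M=3.02] = -7.29 + (0.72)·(5.82/5.49)·(3.02 − (-2.01)) = -7.29 + (0.76328)·(5.03) = -3.4507.

-3.4507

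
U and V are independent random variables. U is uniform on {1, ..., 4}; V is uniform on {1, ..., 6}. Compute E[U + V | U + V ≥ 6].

52/7

P(U + V ≥ 6) = 7/12.
Summing (U+V)·P(x,y) over outcomes with U + V ≥ 6 gives 13/3.
E[U + V | U + V ≥ 6] = (13/3) / (7/12) = 52/7.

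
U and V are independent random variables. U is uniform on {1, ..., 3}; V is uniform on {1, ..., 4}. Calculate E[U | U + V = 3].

Outcomes with U + V = 3: (1,2), (2,1), each with probability 1/12.
E[U | U + V = 3] = (1 + 2) / 2 = 3/2.

3/2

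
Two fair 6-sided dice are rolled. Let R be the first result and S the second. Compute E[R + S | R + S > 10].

P(R + S > 10) = 1/12.
Summing (R+S)·P(x,y) over outcomes with R + S > 10 gives 17/18.
E[R + S | R + S > 10] = (17/18) / (1/12) = 34/3.

34/3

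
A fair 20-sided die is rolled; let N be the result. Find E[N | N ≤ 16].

17/2

P(N ≤ 16) = 4/5.
E[N | N ≤ 16] = (34/5) / (4/5) = 17/2.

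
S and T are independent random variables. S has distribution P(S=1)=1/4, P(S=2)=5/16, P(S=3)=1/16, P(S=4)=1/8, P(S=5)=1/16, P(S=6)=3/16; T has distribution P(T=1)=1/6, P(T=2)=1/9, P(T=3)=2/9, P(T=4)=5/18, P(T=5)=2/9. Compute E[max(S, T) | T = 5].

P(T = 5) = 2/9.
Summing max(S,T)·P(x,y) over outcomes with T = 5 gives 83/72.
E[max(S, T) | T = 5] = (83/72) / (2/9) = 83/16.

83/16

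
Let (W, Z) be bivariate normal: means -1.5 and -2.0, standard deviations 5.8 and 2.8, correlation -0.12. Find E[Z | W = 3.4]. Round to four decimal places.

-2.2839

For a bivariate normal, E[Z | W=x] = μ_Z + ρ·(σ_Z/σ_W)·(x − μ_W).
E[Z | W=3.4] = -2.0 + (-0.12)·(2.8/5.8)·(3.4 − (-1.5)) = -2.0 + (-0.057931)·(4.9) = -2.2839.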